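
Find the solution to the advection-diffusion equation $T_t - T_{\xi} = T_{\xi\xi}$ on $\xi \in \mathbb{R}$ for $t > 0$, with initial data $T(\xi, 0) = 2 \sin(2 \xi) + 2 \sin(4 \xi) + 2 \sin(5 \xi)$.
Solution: Change to a moving frame: let $\eta = \xi + t$, $\sigma = t$ and write $T(\xi,t) = u(\eta,\sigma)$.
By the chain rule $T_t = u_{\sigma} + u_{\eta}$, $T_{\xi} = u_{\eta}$, $T_{\xi\xi} = u_{\eta\eta}$.
Then $T_t - T_{\xi} = u_{\sigma}$: the advection term cancels and the PDE becomes the heat equation $u_{\sigma} = u_{\eta\eta}$ on $\eta \in \mathbb{R}$.
Initial data: $u(\eta,0) = T(\eta,0) = 2 \sin(2 \eta) + 2 \sin(4 \eta) + 2 \sin(5 \eta)$.
On $\eta \in \mathbb{R}$ each mode satisfies $(\sin(n\eta))'' = -n^2 \sin(n\eta)$, so $e^{-n^2\sigma} \sin(n\eta)$ solves the heat equation; by superposition $u(\eta,\sigma) = \sum c_n e^{-n^2\sigma} \sin(n\eta)$.
Reading off the coefficients: $c_2=2, c_4=2, c_5=2$, so $u(\eta,\sigma) = 2 e^{-4 \sigma} \sin(2 \eta) + 2 e^{-16 \sigma} \sin(4 \eta) + 2 e^{-25 \sigma} \sin(5 \eta)$.
Substituting back $\eta = \xi + t$, $\sigma = t$: $T(\xi,t) = u(\xi + t, t)$.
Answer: $T(\xi, t) = 2 e^{-4 t} \sin(2 \xi + 2 t) + 2 e^{-16 t} \sin(4 \xi + 4 t) + 2 e^{-25 t} \sin(5 \xi + 5 t)$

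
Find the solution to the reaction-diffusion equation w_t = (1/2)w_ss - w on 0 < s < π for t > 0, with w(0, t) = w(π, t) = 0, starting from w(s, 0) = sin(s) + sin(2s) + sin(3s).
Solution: Substitute w = exp(-t)u.
Then w_t = exp(-t)(u_t - u), w_ss = exp(-t)u_ss; substituting and dividing by exp(-t), the lower-order terms cancel: u_t = (1/2)u_ss (standard heat equation).
Data for u: u(s,0) = w(s,0) = sin(s) + sin(2s) + sin(3s). The boundary conditions carry over: u(0,t) = u(π,t) = 0.
Separating variables: u = Σ c_n exp(-n²t/2) sin(ns). From u(s,0) = sin(s) + sin(2s) + sin(3s): c_1=1, c_2=1, c_3=1.
So u(s,t) = exp(-2t)sin(2s) + exp(-t/2)sin(s) + exp(-9t/2)sin(3s), and w(s,t) = exp(-t)u(s,t).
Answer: w(s, t) = exp(-3t)sin(2s) + exp(-3t/2)sin(s) + exp(-11t/2)sin(3s)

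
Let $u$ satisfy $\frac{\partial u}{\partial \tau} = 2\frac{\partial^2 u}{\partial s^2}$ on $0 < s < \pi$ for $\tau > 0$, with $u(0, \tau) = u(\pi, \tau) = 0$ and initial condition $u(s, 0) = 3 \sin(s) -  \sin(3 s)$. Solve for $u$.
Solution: Using separation of variables $u = X(s)T(\tau)$:
Eigenfunctions: $\sin(ns)$, $n = 1, 2, 3, \ldots$
General solution: $u(s, \tau) = \sum c_n \sin(ns) e^{-2n^2 \tau}$
Matching $u(s,0) = 3 \sin(s) - \sin(3 s)$ term by term: $c_1=3, c_3=-1$.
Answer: $u(s, \tau) = 3 e^{-2 \tau} \sin(s) -  e^{-18 \tau} \sin(3 s)$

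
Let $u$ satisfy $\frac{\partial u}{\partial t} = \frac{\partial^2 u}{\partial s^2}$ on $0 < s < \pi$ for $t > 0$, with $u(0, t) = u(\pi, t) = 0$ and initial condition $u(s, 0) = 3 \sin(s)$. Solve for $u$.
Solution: Using separation of variables $u = X(s)T(t)$:
Eigenfunctions: $\sin(ns)$, $n = 1, 2, 3, \ldots$
General solution: $u(s, t) = \sum c_n \sin(ns) e^{-n^2 t}$
Matching $u(s,0) = 3 \sin(s)$ term by term: $c_1=3$.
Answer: $u(s, t) = 3 e^{-t} \sin(s)$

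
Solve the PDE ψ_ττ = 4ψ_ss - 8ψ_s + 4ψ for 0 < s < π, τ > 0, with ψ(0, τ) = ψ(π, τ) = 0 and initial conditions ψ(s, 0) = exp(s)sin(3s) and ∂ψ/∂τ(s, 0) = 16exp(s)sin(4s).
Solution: Substitute ψ = exp(s)u, i.e. u = exp(-s)ψ.
By the product rule, ψ_s = exp(s)(u_s + u), ψ_ss = exp(s)(u_ss + 2u_s + u), ψ_ττ = exp(s)u_ττ.
Substituting into the PDE and dividing by exp(s): u_ττ = 4(u_ss + 2u_s + u) - 8(u_s + u) + 4u.
The lower-order terms cancel, leaving the standard wave equation u_ττ = 4u_ss.
Initial data for u: u(s,0) = exp(-s)ψ(s,0) = sin(3s); u_τ(s,0) = exp(-s)ψ_τ(s,0) = 16sin(4s). The boundary conditions carry over: u(0,τ) = u(π,τ) = 0.
Solve for u:
  Using separation of variables u = X(s)T(τ):
  Eigenfunctions: sin(ns), n = 1, 2, 3, ...
  General solution: u(s, τ) = Σ [A_n cos(2n τ) + B_n sin(2n τ)] sin(ns)
  From u(s,0) = sin(3s): A_3=1. From u_τ(s,0) = 16sin(4s), using u_τ(s,0) = Σ ω_n B_n sin(ns) with ω_n = 2n: B_4 = 16/8 = 2.
Hence u(s,τ) = sin(3s)cos(6τ) + 2sin(4s)sin(8τ).
Transform back: ψ(s,τ) = exp(s)u(s,τ).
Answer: ψ(s, τ) = exp(s)sin(3s)cos(6τ) + 2exp(s)sin(4s)sin(8τ)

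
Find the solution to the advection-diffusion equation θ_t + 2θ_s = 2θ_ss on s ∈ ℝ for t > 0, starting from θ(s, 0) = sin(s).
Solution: Moving frame: η = s - 2t, σ = t, θ = u(η,σ), so θ_t = u_σ - 2u_η and θ_ss = u_ηη.
Hence θ_t + 2θ_s = u_σ and the PDE becomes the heat equation u_σ = 2u_ηη on η ∈ ℝ.
Initial data: u(η,0) = θ(η,0) = sin(η). Each mode sin(nη) decays as exp(-2n²σ) on ℝ, so u(η,σ) = Σ c_n exp(-2n²σ) sin(nη) with c_1=1: u(η,σ) = exp(-2σ)sin(η).
Substituting back: θ(s,t) = u(s - 2t, t).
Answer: θ(s, t) = exp(-2t)sin(s - 2t)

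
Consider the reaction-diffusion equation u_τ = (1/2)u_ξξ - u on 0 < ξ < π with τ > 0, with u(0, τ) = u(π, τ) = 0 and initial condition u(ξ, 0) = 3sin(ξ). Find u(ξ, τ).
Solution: Substitute u = exp(-τ)w.
Then u_τ = exp(-τ)(w_τ - w), u_ξξ = exp(-τ)w_ξξ; substituting and dividing by exp(-τ), the lower-order terms cancel: w_τ = (1/2)w_ξξ (standard heat equation).
Data for w: w(ξ,0) = u(ξ,0) = 3sin(ξ). The boundary conditions carry over: w(0,τ) = w(π,τ) = 0.
Separating variables: w = Σ c_n exp(-n²τ/2) sin(nξ). From w(ξ,0) = 3sin(ξ): c_1=3.
So w(ξ,τ) = 3exp(-τ/2)sin(ξ), and u(ξ,τ) = exp(-τ)w(ξ,τ).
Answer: u(ξ, τ) = 3exp(-3τ/2)sin(ξ)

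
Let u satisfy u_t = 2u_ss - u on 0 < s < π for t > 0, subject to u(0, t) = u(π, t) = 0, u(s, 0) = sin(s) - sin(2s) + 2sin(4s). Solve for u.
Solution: Substitute u = exp(-t)w, i.e. w = exp(t)u.
By the product rule, u_t = exp(-t)(w_t - w), u_ss = exp(-t)w_ss.
Substituting into the PDE and dividing by exp(-t): w_t - w = 2w_ss - w.
The lower-order terms cancel, leaving the standard heat equation w_t = 2w_ss.
Initial data for w: w(s,0) = u(s,0) = sin(s) - sin(2s) + 2sin(4s). The boundary conditions carry over: w(0,t) = w(π,t) = 0.
Solve for w:
  Using separation of variables w = X(s)T(t):
  Eigenfunctions: sin(ns), n = 1, 2, 3, ...
  General solution: w(s, t) = Σ c_n sin(ns) exp(-2n² t)
  Matching w(s,0) = sin(s) - sin(2s) + 2sin(4s) term by term: c_1=1, c_2=-1, c_4=2.
Hence w(s,t) = exp(-2t)sin(s) - exp(-8t)sin(2s) + 2exp(-32t)sin(4s).
Transform back: u(s,t) = exp(-t)w(s,t).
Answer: u(s, t) = exp(-3t)sin(s) - exp(-9t)sin(2s) + 2exp(-33t)sin(4s)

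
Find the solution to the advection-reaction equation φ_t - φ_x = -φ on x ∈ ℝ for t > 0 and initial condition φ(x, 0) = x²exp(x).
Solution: Substitute φ = exp(x)u.
Then φ_x = exp(x)(u_x + u), φ_t = exp(x)u_t; substituting and dividing by exp(x), the lower-order terms cancel: u_t - u_x = 0 (standard advection equation).
Data for u: u(x,0) = exp(-x)φ(x,0) = x².
By characteristics (dx/dt = -1), u(x,t) = f(x + t) with f = u(·, 0).
So u(x,t) = t² + 2tx + x², and φ(x,t) = exp(x)u(x,t).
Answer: φ(x, t) = t²exp(x) + 2txexp(x) + x²exp(x)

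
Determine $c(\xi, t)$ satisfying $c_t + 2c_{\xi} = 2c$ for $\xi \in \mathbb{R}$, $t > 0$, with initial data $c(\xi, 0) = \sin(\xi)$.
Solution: Substitute $c = e^{2t}u$.
Then $c_t = e^{2t}(u_t + 2u)$, $c_{\xi} = e^{2t}u_{\xi}$; substituting and dividing by $e^{2t}$, the lower-order terms cancel: $u_t + 2u_{\xi} = 0$ (standard advection equation).
Data for $u$: $u(\xi,0) = c(\xi,0) = \sin(\xi)$.
By characteristics ($d\xi/dt = 2$), $u(\xi,t) = f(\xi - 2t)$ with $f = u( \cdot , 0)$.
So $u(\xi,t) = - \sin(2 t - \xi)$, and $c(\xi,t) = e^{2t}u(\xi,t)$.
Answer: $c(\xi, t) = e^{2 t} \sin(\xi - 2 t)$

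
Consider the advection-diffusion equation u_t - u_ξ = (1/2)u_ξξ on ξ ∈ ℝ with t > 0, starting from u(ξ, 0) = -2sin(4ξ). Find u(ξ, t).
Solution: Moving frame: η = ξ + t, σ = t, u = w(η,σ), so u_t = w_σ + w_η and u_ξξ = w_ηη.
Hence u_t - u_ξ = w_σ and the PDE becomes the heat equation w_σ = (1/2)w_ηη on η ∈ ℝ.
Initial data: w(η,0) = u(η,0) = -2sin(4η). Each mode sin(nη) decays as exp(-n²σ/2) on ℝ, so w(η,σ) = Σ c_n exp(-n²σ/2) sin(nη) with c_4=-2: w(η,σ) = -2exp(-8σ)sin(4η).
Substituting back: u(ξ,t) = w(ξ + t, t).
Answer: u(ξ, t) = -2exp(-8t)sin(4t + 4ξ)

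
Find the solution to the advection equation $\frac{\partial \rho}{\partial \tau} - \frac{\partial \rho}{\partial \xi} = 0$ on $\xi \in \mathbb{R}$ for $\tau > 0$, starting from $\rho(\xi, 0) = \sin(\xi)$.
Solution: By characteristics ($d\xi/d\tau = -1$), $\rho(\xi,\tau) = f(\xi + \tau)$ with $f = \rho( \cdot , 0)$.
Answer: $\rho(\xi, \tau) = \sin(\tau + \xi)$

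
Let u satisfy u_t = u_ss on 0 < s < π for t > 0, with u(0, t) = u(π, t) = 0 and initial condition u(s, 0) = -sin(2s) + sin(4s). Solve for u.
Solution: Using separation of variables u = X(s)T(t):
Eigenfunctions: sin(ns), n = 1, 2, 3, ...
General solution: u(s, t) = Σ c_n sin(ns) exp(-n² t)
Matching u(s,0) = -sin(2s) + sin(4s) term by term: c_2=-1, c_4=1.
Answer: u(s, t) = -exp(-4t)sin(2s) + exp(-16t)sin(4s)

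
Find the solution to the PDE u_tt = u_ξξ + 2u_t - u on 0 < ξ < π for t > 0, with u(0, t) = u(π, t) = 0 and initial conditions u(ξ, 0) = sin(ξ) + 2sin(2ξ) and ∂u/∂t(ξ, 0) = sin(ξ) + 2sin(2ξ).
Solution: Substitute u = exp(t)w, i.e. w = exp(-t)u.
By the product rule, u_t = exp(t)(w_t + w), u_tt = exp(t)(w_tt + 2w_t + w), u_ξξ = exp(t)w_ξξ.
Substituting into the PDE and dividing by exp(t): w_tt + 2w_t + w = w_ξξ + 2(w_t + w) - w.
The lower-order terms cancel, leaving the standard wave equation w_tt = w_ξξ.
Initial data for w: w(ξ,0) = u(ξ,0) = sin(ξ) + 2sin(2ξ); w_t(ξ,0) = u_t(ξ,0) - u(ξ,0) = 0. The boundary conditions carry over: w(0,t) = w(π,t) = 0.
Solve for w:
  Using separation of variables w = X(ξ)T(t):
  Eigenfunctions: sin(nξ), n = 1, 2, 3, ...
  General solution: w(ξ, t) = Σ [A_n cos(n t) + B_n sin(n t)] sin(nξ)
  From w(ξ,0) = sin(ξ) + 2sin(2ξ): A_1=1, A_2=2. From w_t(ξ,0) = 0: all B_n = 0.
Hence w(ξ,t) = sin(ξ)cos(t) + 2sin(2ξ)cos(2t).
Transform back: u(ξ,t) = exp(t)w(ξ,t).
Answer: u(ξ, t) = exp(t)sin(ξ)cos(t) + 2exp(t)sin(2ξ)cos(2t)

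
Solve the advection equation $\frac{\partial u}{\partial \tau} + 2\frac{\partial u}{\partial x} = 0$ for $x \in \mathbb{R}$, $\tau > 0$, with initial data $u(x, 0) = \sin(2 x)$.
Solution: By characteristics ($dx/d\tau = 2$), $u(x,\tau) = f(x - 2\tau)$ with $f = u( \cdot , 0)$.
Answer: $u(x, \tau) = - \sin(4 \tau - 2 x)$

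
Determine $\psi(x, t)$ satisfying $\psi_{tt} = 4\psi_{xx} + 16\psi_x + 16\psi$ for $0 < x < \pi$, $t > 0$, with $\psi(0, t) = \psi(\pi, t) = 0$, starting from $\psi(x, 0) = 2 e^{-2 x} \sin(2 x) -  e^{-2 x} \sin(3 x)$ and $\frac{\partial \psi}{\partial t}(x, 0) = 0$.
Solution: Substitute $\psi = e^{-2x}u$, i.e. $u = e^{2x}\psi$.
By the product rule, $\psi_x = e^{-2x}(u_x - 2u)$, $\psi_{xx} = e^{-2x}(u_{xx} - 4u_x + 4u)$, $\psi_{tt} = e^{-2x}u_{tt}$.
Substituting into the PDE and dividing by $e^{-2x}$: $u_{tt} = 4(u_{xx} - 4u_x + 4u) + 16(u_x - 2u) + 16u$.
The lower-order terms cancel, leaving the standard wave equation $u_{tt} = 4u_{xx}$.
Initial data for $u$: $u(x,0) = e^{2x}\psi(x,0) = 2 \sin(2 x) - \sin(3 x)$; $u_t(x,0) = e^{2x}\psi_t(x,0) = 0$. The boundary conditions carry over: $u(0,t) = u(\pi,t) = 0$.
Solve for $u$:
  Using separation of variables $u = X(x)T(t)$:
  Eigenfunctions: $\sin(nx)$, $n = 1, 2, 3, \ldots$
  General solution: $u(x, t) = \sum [A_n \cos(2n t) + B_n \sin(2n t)] \sin(nx)$
  From $u(x,0) = 2 \sin(2 x) - \sin(3 x)$: $A_2=2, A_3=-1$. From $u_t(x,0) = 0$: all $B_n = 0$.
Hence $u(x,t) = 2 \sin(2 x) \cos(4 t) - \sin(3 x) \cos(6 t)$.
Transform back: $\psi(x,t) = e^{-2x}u(x,t)$.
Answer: $\psi(x, t) = 2 e^{-2 x} \sin(2 x) \cos(4 t) -  e^{-2 x} \sin(3 x) \cos(6 t)$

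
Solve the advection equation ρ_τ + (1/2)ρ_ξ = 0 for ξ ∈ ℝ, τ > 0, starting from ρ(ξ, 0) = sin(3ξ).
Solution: By characteristics (dξ/dτ = 1/2), ρ(ξ,τ) = f(ξ - (1/2)τ) with f = ρ(·, 0).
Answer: ρ(ξ, τ) = sin(3ξ - 3τ/2)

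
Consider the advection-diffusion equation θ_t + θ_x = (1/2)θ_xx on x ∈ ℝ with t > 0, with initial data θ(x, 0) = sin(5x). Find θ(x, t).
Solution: Change to a moving frame: let η = x - t, σ = t and write θ(x,t) = u(η,σ).
By the chain rule θ_t = u_σ - u_η, θ_x = u_η, θ_xx = u_ηη.
Then θ_t + θ_x = u_σ: the advection term cancels and the PDE becomes the heat equation u_σ = (1/2)u_ηη on η ∈ ℝ.
Initial data: u(η,0) = θ(η,0) = sin(5η).
On η ∈ ℝ each mode satisfies (sin(nη))″ = -n² sin(nη), so exp(-n²σ/2) sin(nη) solves the heat equation; by superposition u(η,σ) = Σ c_n exp(-n²σ/2) sin(nη).
Reading off the coefficients: c_5=1, so u(η,σ) = exp(-25σ/2)sin(5η).
Substituting back η = x - t, σ = t: θ(x,t) = u(x - t, t).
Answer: θ(x, t) = -exp(-25t/2)sin(5t - 5x)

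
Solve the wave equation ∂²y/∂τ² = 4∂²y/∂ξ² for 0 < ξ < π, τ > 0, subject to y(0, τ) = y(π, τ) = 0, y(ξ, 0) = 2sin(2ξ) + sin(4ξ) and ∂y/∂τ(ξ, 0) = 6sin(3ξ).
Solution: Separating variables: y = Σ [A_n cos(ω_n τ) + B_n sin(ω_n τ)] sin(nξ), ω_n = 2n. From ICs (B_n = velocity coefficient / ω_n): A_2=2, A_4=1, B_3=1.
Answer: y(ξ, τ) = 2sin(2ξ)cos(4τ) + sin(3ξ)sin(6τ) + sin(4ξ)cos(8τ)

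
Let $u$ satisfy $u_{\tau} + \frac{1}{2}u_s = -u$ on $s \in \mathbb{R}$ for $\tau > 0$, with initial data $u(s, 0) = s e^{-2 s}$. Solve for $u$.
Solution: Substitute $u = e^{-2s}w$.
Then $u_s = e^{-2s}(w_s - 2w)$, $u_{\tau} = e^{-2s}w_{\tau}$; substituting and dividing by $e^{-2s}$, the lower-order terms cancel: $w_{\tau} + \frac{1}{2}w_s = 0$ (standard advection equation).
Data for $w$: $w(s,0) = e^{2s}u(s,0) = s$.
By characteristics ($ds/d\tau = 1/2$), $w(s,\tau) = f(s - \frac{1}{2}\tau)$ with $f = w( \cdot , 0)$.
So $w(s,\tau) = s - \frac{1}{2} \tau$, and $u(s,\tau) = e^{-2s}w(s,\tau)$.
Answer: $u(s, \tau) = -\frac{1}{2} \tau e^{-2 s} + s e^{-2 s}$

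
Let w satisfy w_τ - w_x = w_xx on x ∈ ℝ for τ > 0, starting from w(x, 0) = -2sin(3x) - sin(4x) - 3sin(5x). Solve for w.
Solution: Change to a moving frame: let η = x + τ, σ = τ and write w(x,τ) = u(η,σ).
By the chain rule w_τ = u_σ + u_η, w_x = u_η, w_xx = u_ηη.
Then w_τ - w_x = u_σ: the advection term cancels and the PDE becomes the heat equation u_σ = u_ηη on η ∈ ℝ.
Initial data: u(η,0) = w(η,0) = -2sin(3η) - sin(4η) - 3sin(5η).
On η ∈ ℝ each mode satisfies (sin(nη))″ = -n² sin(nη), so exp(-n²σ) sin(nη) solves the heat equation; by superposition u(η,σ) = Σ c_n exp(-n²σ) sin(nη).
Reading off the coefficients: c_3=-2, c_4=-1, c_5=-3, so u(η,σ) = -2exp(-9σ)sin(3η) - exp(-16σ)sin(4η) - 3exp(-25σ)sin(5η).
Substituting back η = x + τ, σ = τ: w(x,τ) = u(x + τ, τ).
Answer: w(x, τ) = -2exp(-9τ)sin(3x + 3τ) - exp(-16τ)sin(4x + 4τ) - 3exp(-25τ)sin(5x + 5τ)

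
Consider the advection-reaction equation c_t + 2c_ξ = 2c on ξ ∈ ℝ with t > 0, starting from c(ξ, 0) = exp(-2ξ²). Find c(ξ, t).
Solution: Substitute c = exp(2t)u, i.e. u = exp(-2t)c.
By the product rule, c_t = exp(2t)(u_t + 2u), c_ξ = exp(2t)u_ξ.
Substituting into the PDE and dividing by exp(2t): u_t + 2u + 2u_ξ = 2u.
The lower-order terms cancel, leaving the standard advection equation u_t + 2u_ξ = 0.
Initial data for u: u(ξ,0) = c(ξ,0) = exp(-2ξ²).
Solve for u:
  By method of characteristics (waves move right with speed 2):
  Along characteristics ξ - 2t = const, u is constant, so u(ξ,t) = f(ξ - 2t) with f = u(·, 0).
Hence u(ξ,t) = exp(-2(-2t + ξ)²).
Transform back: c(ξ,t) = exp(2t)u(ξ,t).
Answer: c(ξ, t) = exp(2t)exp(-2(-2t + ξ)²)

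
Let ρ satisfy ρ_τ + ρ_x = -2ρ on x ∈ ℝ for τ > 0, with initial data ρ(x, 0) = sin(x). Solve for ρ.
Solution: Substitute ρ = exp(-2τ)u, i.e. u = exp(2τ)ρ.
By the product rule, ρ_τ = exp(-2τ)(u_τ - 2u), ρ_x = exp(-2τ)u_x.
Substituting into the PDE and dividing by exp(-2τ): u_τ - 2u + u_x = -2u.
The lower-order terms cancel, leaving the standard advection equation u_τ + u_x = 0.
Initial data for u: u(x,0) = ρ(x,0) = sin(x).
Solve for u:
  By method of characteristics (waves move right with speed 1):
  Along characteristics x - τ = const, u is constant, so u(x,τ) = f(x - τ) with f = u(·, 0).
Hence u(x,τ) = sin(x - τ).
Transform back: ρ(x,τ) = exp(-2τ)u(x,τ).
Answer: ρ(x, τ) = exp(-2τ)sin(x - τ)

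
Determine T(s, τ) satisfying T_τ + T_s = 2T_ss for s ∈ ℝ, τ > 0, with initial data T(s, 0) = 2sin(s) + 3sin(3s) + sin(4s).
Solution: Change to a moving frame: let η = s - τ, σ = τ and write T(s,τ) = u(η,σ).
By the chain rule T_τ = u_σ - u_η, T_s = u_η, T_ss = u_ηη.
Then T_τ + T_s = u_σ: the advection term cancels and the PDE becomes the heat equation u_σ = 2u_ηη on η ∈ ℝ.
Initial data: u(η,0) = T(η,0) = 2sin(η) + 3sin(3η) + sin(4η).
On η ∈ ℝ each mode satisfies (sin(nη))″ = -n² sin(nη), so exp(-2n²σ) sin(nη) solves the heat equation; by superposition u(η,σ) = Σ c_n exp(-2n²σ) sin(nη).
Reading off the coefficients: c_1=2, c_3=3, c_4=1, so u(η,σ) = 2exp(-2σ)sin(η) + 3exp(-18σ)sin(3η) + exp(-32σ)sin(4η).
Substituting back η = s - τ, σ = τ: T(s,τ) = u(s - τ, τ).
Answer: T(s, τ) = 2exp(-2τ)sin(s - τ) + 3exp(-18τ)sin(3s - 3τ) + exp(-32τ)sin(4s - 4τ)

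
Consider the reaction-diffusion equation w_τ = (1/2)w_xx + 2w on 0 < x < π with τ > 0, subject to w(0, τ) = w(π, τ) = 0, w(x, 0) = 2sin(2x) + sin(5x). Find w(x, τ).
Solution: Substitute w = exp(2τ)u.
Then w_τ = exp(2τ)(u_τ + 2u), w_xx = exp(2τ)u_xx; substituting and dividing by exp(2τ), the lower-order terms cancel: u_τ = (1/2)u_xx (standard heat equation).
Data for u: u(x,0) = w(x,0) = 2sin(2x) + sin(5x). The boundary conditions carry over: u(0,τ) = u(π,τ) = 0.
Separating variables: u = Σ c_n exp(-n²τ/2) sin(nx). From u(x,0) = 2sin(2x) + sin(5x): c_2=2, c_5=1.
So u(x,τ) = 2exp(-2τ)sin(2x) + exp(-25τ/2)sin(5x), and w(x,τ) = exp(2τ)u(x,τ).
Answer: w(x, τ) = 2sin(2x) + exp(-21τ/2)sin(5x)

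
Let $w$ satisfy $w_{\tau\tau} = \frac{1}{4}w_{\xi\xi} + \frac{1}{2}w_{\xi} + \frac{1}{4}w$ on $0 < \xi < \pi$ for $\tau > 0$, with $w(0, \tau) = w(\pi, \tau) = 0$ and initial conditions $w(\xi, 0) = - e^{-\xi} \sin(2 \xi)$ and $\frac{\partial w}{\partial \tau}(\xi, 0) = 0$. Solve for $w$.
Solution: Substitute $w = e^{-\xi}u$.
Then $w_{\xi} = e^{-\xi}(u_{\xi} - u)$, $w_{\xi\xi} = e^{-\xi}(u_{\xi\xi} - 2u_{\xi} + u)$, $w_{\tau\tau} = e^{-\xi}u_{\tau\tau}$; substituting and dividing by $e^{-\xi}$, the lower-order terms cancel: $u_{\tau\tau} = \frac{1}{4}u_{\xi\xi}$ (standard wave equation).
Data for $u$: $u(\xi,0) = e^{\xi}w(\xi,0) = - \sin(2 \xi)$; $u_{\tau}(\xi,0) = e^{\xi}w_{\tau}(\xi,0) = 0$. The boundary conditions carry over: $u(0,\tau) = u(\pi,\tau) = 0$.
Separating variables: $u = \sum [A_n \cos(\omega_n \tau) + B_n \sin(\omega_n \tau)] \sin(n\xi)$, $\omega_n = n/2$. From ICs: $A_2=-1$.
So $u(\xi,\tau) = - \sin(2 \xi) \cos(\tau)$, and $w(\xi,\tau) = e^{-\xi}u(\xi,\tau)$.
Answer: $w(\xi, \tau) = - e^{-\xi} \sin(2 \xi) \cos(\tau)$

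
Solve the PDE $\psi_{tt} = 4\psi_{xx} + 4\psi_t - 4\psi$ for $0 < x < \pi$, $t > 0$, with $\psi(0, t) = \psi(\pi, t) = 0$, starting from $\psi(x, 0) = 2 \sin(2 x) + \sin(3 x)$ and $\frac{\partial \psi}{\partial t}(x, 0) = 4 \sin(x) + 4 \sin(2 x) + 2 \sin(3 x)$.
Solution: Substitute $\psi = e^{2t}u$.
Then $\psi_t = e^{2t}(u_t + 2u)$, $\psi_{tt} = e^{2t}(u_{tt} + 4u_t + 4u)$, $\psi_{xx} = e^{2t}u_{xx}$; substituting and dividing by $e^{2t}$, the lower-order terms cancel: $u_{tt} = 4u_{xx}$ (standard wave equation).
Data for $u$: $u(x,0) = \psi(x,0) = 2 \sin(2 x) + \sin(3 x)$; $u_t(x,0) = \psi_t(x,0) - 2\psi(x,0) = 4 \sin(x)$. The boundary conditions carry over: $u(0,t) = u(\pi,t) = 0$.
Separating variables: $u = \sum [A_n \cos(\omega_n t) + B_n \sin(\omega_n t)] \sin(nx)$, $\omega_n = 2n$. From ICs ($B_n$ = velocity coefficient / $\omega_n$): $A_2=2, A_3=1, B_1=2$.
So $u(x,t) = 2 \sin(2 t) \sin(x) + 2 \sin(2 x) \cos(4 t) + \sin(3 x) \cos(6 t)$, and $\psi(x,t) = e^{2t}u(x,t)$.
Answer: $\psi(x, t) = 2 e^{2 t} \sin(2 t) \sin(x) + 2 e^{2 t} \sin(2 x) \cos(4 t) + e^{2 t} \sin(3 x) \cos(6 t)$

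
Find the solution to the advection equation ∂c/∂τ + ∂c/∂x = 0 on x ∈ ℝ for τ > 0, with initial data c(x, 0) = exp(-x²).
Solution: By characteristics (dx/dτ = 1), c(x,τ) = f(x - τ) with f = c(·, 0).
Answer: c(x, τ) = exp(-(x - τ)²)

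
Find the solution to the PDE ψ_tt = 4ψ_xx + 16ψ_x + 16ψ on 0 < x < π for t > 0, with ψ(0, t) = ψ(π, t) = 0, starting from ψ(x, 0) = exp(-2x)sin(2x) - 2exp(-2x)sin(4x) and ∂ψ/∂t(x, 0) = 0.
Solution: Substitute ψ = exp(-2x)u, i.e. u = exp(2x)ψ.
By the product rule, ψ_x = exp(-2x)(u_x - 2u), ψ_xx = exp(-2x)(u_xx - 4u_x + 4u), ψ_tt = exp(-2x)u_tt.
Substituting into the PDE and dividing by exp(-2x): u_tt = 4(u_xx - 4u_x + 4u) + 16(u_x - 2u) + 16u.
The lower-order terms cancel, leaving the standard wave equation u_tt = 4u_xx.
Initial data for u: u(x,0) = exp(2x)ψ(x,0) = sin(2x) - 2sin(4x); u_t(x,0) = exp(2x)ψ_t(x,0) = 0. The boundary conditions carry over: u(0,t) = u(π,t) = 0.
Solve for u:
  Using separation of variables u = X(x)T(t):
  Eigenfunctions: sin(nx), n = 1, 2, 3, ...
  General solution: u(x, t) = Σ [A_n cos(2n t) + B_n sin(2n t)] sin(nx)
  From u(x,0) = sin(2x) - 2sin(4x): A_2=1, A_4=-2. From u_t(x,0) = 0: all B_n = 0.
Hence u(x,t) = sin(2x)cos(4t) - 2sin(4x)cos(8t).
Transform back: ψ(x,t) = exp(-2x)u(x,t).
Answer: ψ(x, t) = exp(-2x)sin(2x)cos(4t) - 2exp(-2x)sin(4x)cos(8t)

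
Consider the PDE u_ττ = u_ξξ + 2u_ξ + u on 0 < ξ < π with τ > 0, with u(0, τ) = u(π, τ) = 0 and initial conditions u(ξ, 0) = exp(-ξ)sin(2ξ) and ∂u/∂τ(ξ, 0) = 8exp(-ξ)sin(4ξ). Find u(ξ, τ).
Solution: Substitute u = exp(-ξ)w.
Then u_ξ = exp(-ξ)(w_ξ - w), u_ξξ = exp(-ξ)(w_ξξ - 2w_ξ + w), u_ττ = exp(-ξ)w_ττ; substituting and dividing by exp(-ξ), the lower-order terms cancel: w_ττ = w_ξξ (standard wave equation).
Data for w: w(ξ,0) = exp(ξ)u(ξ,0) = sin(2ξ); w_τ(ξ,0) = exp(ξ)u_τ(ξ,0) = 8sin(4ξ). The boundary conditions carry over: w(0,τ) = w(π,τ) = 0.
Separating variables: w = Σ [A_n cos(ω_n τ) + B_n sin(ω_n τ)] sin(nξ), ω_n = n. From ICs (B_n = velocity coefficient / ω_n): A_2=1, B_4=2.
So w(ξ,τ) = sin(2ξ)cos(2τ) + 2sin(4ξ)sin(4τ), and u(ξ,τ) = exp(-ξ)w(ξ,τ).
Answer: u(ξ, τ) = exp(-ξ)sin(2ξ)cos(2τ) + 2exp(-ξ)sin(4ξ)sin(4τ)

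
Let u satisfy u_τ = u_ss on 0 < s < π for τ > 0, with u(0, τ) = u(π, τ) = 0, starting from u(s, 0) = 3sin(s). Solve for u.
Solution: Using separation of variables u = X(s)T(τ):
Eigenfunctions: sin(ns), n = 1, 2, 3, ...
General solution: u(s, τ) = Σ c_n sin(ns) exp(-n² τ)
Matching u(s,0) = 3sin(s) term by term: c_1=3.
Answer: u(s, τ) = 3exp(-τ)sin(s)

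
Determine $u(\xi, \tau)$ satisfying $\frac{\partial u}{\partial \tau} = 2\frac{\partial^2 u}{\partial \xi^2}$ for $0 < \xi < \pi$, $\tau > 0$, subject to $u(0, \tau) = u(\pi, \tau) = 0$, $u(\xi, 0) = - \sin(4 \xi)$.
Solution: Separating variables: $u = \sum c_n e^{-2n^2\tau} \sin(n\xi)$. From $u(\xi,0) = - \sin(4 \xi)$: $c_4=-1$.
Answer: $u(\xi, \tau) = - e^{-32 \tau} \sin(4 \xi)$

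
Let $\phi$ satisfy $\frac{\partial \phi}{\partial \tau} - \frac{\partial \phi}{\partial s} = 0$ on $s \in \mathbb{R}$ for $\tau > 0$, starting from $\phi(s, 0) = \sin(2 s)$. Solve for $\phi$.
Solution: By characteristics ($ds/d\tau = -1$), $\phi(s,\tau) = f(s + \tau)$ with $f = \phi( \cdot , 0)$.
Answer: $\phi(s, \tau) = \sin(2 \tau + 2 s)$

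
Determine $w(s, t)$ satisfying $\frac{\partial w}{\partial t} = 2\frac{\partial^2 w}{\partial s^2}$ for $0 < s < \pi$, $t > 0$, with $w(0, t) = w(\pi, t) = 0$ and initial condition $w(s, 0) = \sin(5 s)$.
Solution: Using separation of variables $w = X(s)T(t)$:
Eigenfunctions: $\sin(ns)$, $n = 1, 2, 3, \ldots$
General solution: $w(s, t) = \sum c_n \sin(ns) e^{-2n^2 t}$
Matching $w(s,0) = \sin(5 s)$ term by term: $c_5=1$.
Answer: $w(s, t) = e^{-50 t} \sin(5 s)$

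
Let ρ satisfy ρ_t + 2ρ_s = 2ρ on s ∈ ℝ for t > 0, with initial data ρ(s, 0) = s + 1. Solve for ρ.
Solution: Substitute ρ = exp(2t)u, i.e. u = exp(-2t)ρ.
By the product rule, ρ_t = exp(2t)(u_t + 2u), ρ_s = exp(2t)u_s.
Substituting into the PDE and dividing by exp(2t): u_t + 2u + 2u_s = 2u.
The lower-order terms cancel, leaving the standard advection equation u_t + 2u_s = 0.
Initial data for u: u(s,0) = ρ(s,0) = s + 1.
Solve for u:
  By method of characteristics (waves move right with speed 2):
  Along characteristics s - 2t = const, u is constant, so u(s,t) = f(s - 2t) with f = u(·, 0).
Hence u(s,t) = s - 2t + 1.
Transform back: ρ(s,t) = exp(2t)u(s,t).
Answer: ρ(s, t) = sexp(2t) - 2texp(2t) + exp(2t)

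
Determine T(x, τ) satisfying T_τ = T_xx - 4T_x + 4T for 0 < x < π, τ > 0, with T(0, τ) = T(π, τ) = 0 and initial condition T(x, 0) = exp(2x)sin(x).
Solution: Substitute T = exp(2x)u, i.e. u = exp(-2x)T.
By the product rule, T_x = exp(2x)(u_x + 2u), T_xx = exp(2x)(u_xx + 4u_x + 4u), T_τ = exp(2x)u_τ.
Substituting into the PDE and dividing by exp(2x): u_τ = (u_xx + 4u_x + 4u) - 4(u_x + 2u) + 4u.
The lower-order terms cancel, leaving the standard heat equation u_τ = u_xx.
Initial data for u: u(x,0) = exp(-2x)T(x,0) = sin(x). The boundary conditions carry over: u(0,τ) = u(π,τ) = 0.
Solve for u:
  Using separation of variables u = X(x)G(τ):
  Eigenfunctions: sin(nx), n = 1, 2, 3, ...
  General solution: u(x, τ) = Σ c_n sin(nx) exp(-n² τ)
  Matching u(x,0) = sin(x) term by term: c_1=1.
Hence u(x,τ) = exp(-τ)sin(x).
Transform back: T(x,τ) = exp(2x)u(x,τ).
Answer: T(x, τ) = exp(2x)exp(-τ)sin(x)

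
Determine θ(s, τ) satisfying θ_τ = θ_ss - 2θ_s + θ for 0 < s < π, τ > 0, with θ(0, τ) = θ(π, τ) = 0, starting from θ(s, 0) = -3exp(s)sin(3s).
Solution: Substitute θ = exp(s)u.
Then θ_s = exp(s)(u_s + u), θ_ss = exp(s)(u_ss + 2u_s + u), θ_τ = exp(s)u_τ; substituting and dividing by exp(s), the lower-order terms cancel: u_τ = u_ss (standard heat equation).
Data for u: u(s,0) = exp(-s)θ(s,0) = -3sin(3s). The boundary conditions carry over: u(0,τ) = u(π,τ) = 0.
Separating variables: u = Σ c_n exp(-n²τ) sin(ns). From u(s,0) = -3sin(3s): c_3=-3.
So u(s,τ) = -3exp(-9τ)sin(3s), and θ(s,τ) = exp(s)u(s,τ).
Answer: θ(s, τ) = -3exp(s)exp(-9τ)sin(3s)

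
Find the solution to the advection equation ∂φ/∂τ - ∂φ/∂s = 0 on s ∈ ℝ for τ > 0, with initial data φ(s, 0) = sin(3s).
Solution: By method of characteristics (waves move left with speed 1):
Along characteristics s + τ = const, φ is constant, so φ(s,τ) = f(s + τ) with f = φ(·, 0).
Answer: φ(s, τ) = sin(3s + 3τ)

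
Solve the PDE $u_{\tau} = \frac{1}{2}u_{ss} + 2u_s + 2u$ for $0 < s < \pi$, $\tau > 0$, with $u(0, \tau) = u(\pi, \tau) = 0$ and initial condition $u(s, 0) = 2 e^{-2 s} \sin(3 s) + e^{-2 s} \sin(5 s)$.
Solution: Substitute $u = e^{-2s}w$, i.e. $w = e^{2s}u$.
By the product rule, $u_s = e^{-2s}(w_s - 2w)$, $u_{ss} = e^{-2s}(w_{ss} - 4w_s + 4w)$, $u_{\tau} = e^{-2s}w_{\tau}$.
Substituting into the PDE and dividing by $e^{-2s}$: $w_{\tau} = \frac{1}{2}(w_{ss} - 4w_s + 4w) + 2(w_s - 2w) + 2w$.
The lower-order terms cancel, leaving the standard heat equation $w_{\tau} = \frac{1}{2}w_{ss}$.
Initial data for $w$: $w(s,0) = e^{2s}u(s,0) = 2 \sin(3 s) + \sin(5 s)$. The boundary conditions carry over: $w(0,\tau) = w(\pi,\tau) = 0$.
Solve for $w$:
  Using separation of variables $w = X(s)T(\tau)$:
  Eigenfunctions: $\sin(ns)$, $n = 1, 2, 3, \ldots$
  General solution: $w(s, \tau) = \sum c_n \sin(ns) e^{-n^2 \tau/2}$
  Matching $w(s,0) = 2 \sin(3 s) + \sin(5 s)$ term by term: $c_3=2, c_5=1$.
Hence $w(s,\tau) = 2 e^{-9 \tau/2} \sin(3 s) + e^{-25 \tau/2} \sin(5 s)$.
Transform back: $u(s,\tau) = e^{-2s}w(s,\tau)$.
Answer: $u(s, \tau) = 2 e^{-9 \tau/2} e^{-2 s} \sin(3 s) + e^{-25 \tau/2} e^{-2 s} \sin(5 s)$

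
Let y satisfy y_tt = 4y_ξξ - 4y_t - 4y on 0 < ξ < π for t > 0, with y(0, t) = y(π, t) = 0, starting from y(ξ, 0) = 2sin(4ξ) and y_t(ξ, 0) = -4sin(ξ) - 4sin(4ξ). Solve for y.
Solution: Substitute y = exp(-2t)u.
Then y_t = exp(-2t)(u_t - 2u), y_tt = exp(-2t)(u_tt - 4u_t + 4u), y_ξξ = exp(-2t)u_ξξ; substituting and dividing by exp(-2t), the lower-order terms cancel: u_tt = 4u_ξξ (standard wave equation).
Data for u: u(ξ,0) = y(ξ,0) = 2sin(4ξ); u_t(ξ,0) = y_t(ξ,0) + 2y(ξ,0) = -4sin(ξ). The boundary conditions carry over: u(0,t) = u(π,t) = 0.
Separating variables: u = Σ [A_n cos(ω_n t) + B_n sin(ω_n t)] sin(nξ), ω_n = 2n. From ICs (B_n = velocity coefficient / ω_n): A_4=2, B_1=-2.
So u(ξ,t) = -2sin(2t)sin(ξ) + 2sin(4ξ)cos(8t), and y(ξ,t) = exp(-2t)u(ξ,t).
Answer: y(ξ, t) = -2exp(-2t)sin(2t)sin(ξ) + 2exp(-2t)sin(4ξ)cos(8t)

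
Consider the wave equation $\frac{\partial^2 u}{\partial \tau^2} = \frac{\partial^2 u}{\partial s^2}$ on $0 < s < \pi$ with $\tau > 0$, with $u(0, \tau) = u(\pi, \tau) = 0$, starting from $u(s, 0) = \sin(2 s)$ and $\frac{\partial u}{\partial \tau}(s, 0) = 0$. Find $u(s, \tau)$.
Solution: Using separation of variables $u = X(s)T(\tau)$:
Eigenfunctions: $\sin(ns)$, $n = 1, 2, 3, \ldots$
General solution: $u(s, \tau) = \sum [A_n \cos(n \tau) + B_n \sin(n \tau)] \sin(ns)$
From $u(s,0) = \sin(2 s)$: $A_2=1$. From $u_{\tau}(s,0) = 0$: all $B_n = 0$.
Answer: $u(s, \tau) = \sin(2 s) \cos(2 \tau)$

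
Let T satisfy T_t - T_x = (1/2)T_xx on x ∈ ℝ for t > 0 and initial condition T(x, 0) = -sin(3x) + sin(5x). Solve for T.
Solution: Moving frame: η = x + t, σ = t, T = u(η,σ), so T_t = u_σ + u_η and T_xx = u_ηη.
Hence T_t - T_x = u_σ and the PDE becomes the heat equation u_σ = (1/2)u_ηη on η ∈ ℝ.
Initial data: u(η,0) = T(η,0) = -sin(3η) + sin(5η). Each mode sin(nη) decays as exp(-n²σ/2) on ℝ, so u(η,σ) = Σ c_n exp(-n²σ/2) sin(nη) with c_3=-1, c_5=1: u(η,σ) = -exp(-9σ/2)sin(3η) + exp(-25σ/2)sin(5η).
Substituting back: T(x,t) = u(x + t, t).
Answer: T(x, t) = -exp(-9t/2)sin(3t + 3x) + exp(-25t/2)sin(5t + 5x)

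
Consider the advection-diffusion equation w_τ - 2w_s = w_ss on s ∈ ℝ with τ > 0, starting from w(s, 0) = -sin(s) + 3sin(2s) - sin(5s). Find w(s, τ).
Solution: Moving frame: η = s + 2τ, σ = τ, w = u(η,σ), so w_τ = u_σ + 2u_η and w_ss = u_ηη.
Hence w_τ - 2w_s = u_σ and the PDE becomes the heat equation u_σ = u_ηη on η ∈ ℝ.
Initial data: u(η,0) = w(η,0) = -sin(η) + 3sin(2η) - sin(5η). Each mode sin(nη) decays as exp(-n²σ) on ℝ, so u(η,σ) = Σ c_n exp(-n²σ) sin(nη) with c_1=-1, c_2=3, c_5=-1: u(η,σ) = -exp(-σ)sin(η) + 3exp(-4σ)sin(2η) - exp(-25σ)sin(5η).
Substituting back: w(s,τ) = u(s + 2τ, τ).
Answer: w(s, τ) = -exp(-τ)sin(s + 2τ) + 3exp(-4τ)sin(2s + 4τ) - exp(-25τ)sin(5s + 10τ)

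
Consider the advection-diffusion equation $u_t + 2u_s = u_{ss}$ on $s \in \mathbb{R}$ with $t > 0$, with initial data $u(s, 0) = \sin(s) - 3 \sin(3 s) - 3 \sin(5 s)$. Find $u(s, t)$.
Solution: Moving frame: $\eta = s - 2t$, $\sigma = t$, $u = w(\eta,\sigma)$, so $u_t = w_{\sigma} - 2w_{\eta}$ and $u_{ss} = w_{\eta\eta}$.
Hence $u_t + 2u_s = w_{\sigma}$ and the PDE becomes the heat equation $w_{\sigma} = w_{\eta\eta}$ on $\eta \in \mathbb{R}$.
Initial data: $w(\eta,0) = u(\eta,0) = \sin(\eta) - 3 \sin(3 \eta) - 3 \sin(5 \eta)$. Each mode $\sin(n\eta)$ decays as $e^{-n^2\sigma}$ on $\mathbb{R}$, so $w(\eta,\sigma) = \sum c_n e^{-n^2\sigma} \sin(n\eta)$ with $c_1=1, c_3=-3, c_5=-3$: $w(\eta,\sigma) = e^{-\sigma} \sin(\eta) - 3 e^{-9 \sigma} \sin(3 \eta) - 3 e^{-25 \sigma} \sin(5 \eta)$.
Substituting back: $u(s,t) = w(s - 2t, t)$.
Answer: $u(s, t) = e^{-t} \sin(s - 2 t) - 3 e^{-9 t} \sin(3 s - 6 t) - 3 e^{-25 t} \sin(5 s - 10 t)$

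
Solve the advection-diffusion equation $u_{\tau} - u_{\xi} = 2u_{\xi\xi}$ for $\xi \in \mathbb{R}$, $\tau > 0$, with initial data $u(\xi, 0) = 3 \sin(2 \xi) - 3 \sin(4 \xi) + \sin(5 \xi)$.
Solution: Change to a moving frame: let $\eta = \xi + \tau$, $\sigma = \tau$ and write $u(\xi,\tau) = w(\eta,\sigma)$.
By the chain rule $u_{\tau} = w_{\sigma} + w_{\eta}$, $u_{\xi} = w_{\eta}$, $u_{\xi\xi} = w_{\eta\eta}$.
Then $u_{\tau} - u_{\xi} = w_{\sigma}$: the advection term cancels and the PDE becomes the heat equation $w_{\sigma} = 2w_{\eta\eta}$ on $\eta \in \mathbb{R}$.
Initial data: $w(\eta,0) = u(\eta,0) = 3 \sin(2 \eta) - 3 \sin(4 \eta) + \sin(5 \eta)$.
On $\eta \in \mathbb{R}$ each mode satisfies $(\sin(n\eta))'' = -n^2 \sin(n\eta)$, so $e^{-2n^2\sigma} \sin(n\eta)$ solves the heat equation; by superposition $w(\eta,\sigma) = \sum c_n e^{-2n^2\sigma} \sin(n\eta)$.
Reading off the coefficients: $c_2=3, c_4=-3, c_5=1$, so $w(\eta,\sigma) = 3 e^{-8 \sigma} \sin(2 \eta) - 3 e^{-32 \sigma} \sin(4 \eta) + e^{-50 \sigma} \sin(5 \eta)$.
Substituting back $\eta = \xi + \tau$, $\sigma = \tau$: $u(\xi,\tau) = w(\xi + \tau, \tau)$.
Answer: $u(\xi, \tau) = 3 e^{-8 \tau} \sin(2 \tau + 2 \xi) - 3 e^{-32 \tau} \sin(4 \tau + 4 \xi) + e^{-50 \tau} \sin(5 \tau + 5 \xi)$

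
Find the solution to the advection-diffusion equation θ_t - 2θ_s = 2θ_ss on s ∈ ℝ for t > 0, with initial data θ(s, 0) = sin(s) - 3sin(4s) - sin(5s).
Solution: Moving frame: η = s + 2t, σ = t, θ = u(η,σ), so θ_t = u_σ + 2u_η and θ_ss = u_ηη.
Hence θ_t - 2θ_s = u_σ and the PDE becomes the heat equation u_σ = 2u_ηη on η ∈ ℝ.
Initial data: u(η,0) = θ(η,0) = sin(η) - 3sin(4η) - sin(5η). Each mode sin(nη) decays as exp(-2n²σ) on ℝ, so u(η,σ) = Σ c_n exp(-2n²σ) sin(nη) with c_1=1, c_4=-3, c_5=-1: u(η,σ) = exp(-2σ)sin(η) - 3exp(-32σ)sin(4η) - exp(-50σ)sin(5η).
Substituting back: θ(s,t) = u(s + 2t, t).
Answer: θ(s, t) = exp(-2t)sin(s + 2t) - 3exp(-32t)sin(4s + 8t) - exp(-50t)sin(5s + 10t)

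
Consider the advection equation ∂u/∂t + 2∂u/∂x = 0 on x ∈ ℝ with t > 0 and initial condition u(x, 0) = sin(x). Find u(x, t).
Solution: By characteristics (dx/dt = 2), u(x,t) = f(x - 2t) with f = u(·, 0).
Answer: u(x, t) = -sin(2t - x)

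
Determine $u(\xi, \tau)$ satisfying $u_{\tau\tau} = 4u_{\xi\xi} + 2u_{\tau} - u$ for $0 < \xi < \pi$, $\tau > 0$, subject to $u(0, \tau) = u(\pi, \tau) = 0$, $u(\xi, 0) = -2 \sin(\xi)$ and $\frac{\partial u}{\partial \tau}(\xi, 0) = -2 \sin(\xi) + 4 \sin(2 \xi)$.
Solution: Substitute $u = e^{\tau}w$.
Then $u_{\tau} = e^{\tau}(w_{\tau} + w)$, $u_{\tau\tau} = e^{\tau}(w_{\tau\tau} + 2w_{\tau} + w)$, $u_{\xi\xi} = e^{\tau}w_{\xi\xi}$; substituting and dividing by $e^{\tau}$, the lower-order terms cancel: $w_{\tau\tau} = 4w_{\xi\xi}$ (standard wave equation).
Data for $w$: $w(\xi,0) = u(\xi,0) = -2 \sin(\xi)$; $w_{\tau}(\xi,0) = u_{\tau}(\xi,0) - u(\xi,0) = 4 \sin(2 \xi)$. The boundary conditions carry over: $w(0,\tau) = w(\pi,\tau) = 0$.
Separating variables: $w = \sum [A_n \cos(\omega_n \tau) + B_n \sin(\omega_n \tau)] \sin(n\xi)$, $\omega_n = 2n$. From ICs ($B_n$ = velocity coefficient / $\omega_n$): $A_1=-2, B_2=1$.
So $w(\xi,\tau) = -2 \sin(\xi) \cos(2 \tau) + \sin(2 \xi) \sin(4 \tau)$, and $u(\xi,\tau) = e^{\tau}w(\xi,\tau)$.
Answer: $u(\xi, \tau) = e^{\tau} \sin(4 \tau) \sin(2 \xi) - 2 e^{\tau} \sin(\xi) \cos(2 \tau)$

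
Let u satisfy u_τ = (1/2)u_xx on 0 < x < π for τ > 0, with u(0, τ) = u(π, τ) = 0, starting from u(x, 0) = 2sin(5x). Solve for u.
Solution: Using separation of variables u = X(x)T(τ):
Eigenfunctions: sin(nx), n = 1, 2, 3, ...
General solution: u(x, τ) = Σ c_n sin(nx) exp(-n² τ/2)
Matching u(x,0) = 2sin(5x) term by term: c_5=2.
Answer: u(x, τ) = 2exp(-25τ/2)sin(5x)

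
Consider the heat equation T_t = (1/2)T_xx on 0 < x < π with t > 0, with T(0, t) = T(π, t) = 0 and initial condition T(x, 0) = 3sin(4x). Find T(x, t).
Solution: Using separation of variables T = X(x)G(t):
Eigenfunctions: sin(nx), n = 1, 2, 3, ...
General solution: T(x, t) = Σ c_n sin(nx) exp(-n² t/2)
Matching T(x,0) = 3sin(4x) term by term: c_4=3.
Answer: T(x, t) = 3exp(-8t)sin(4x)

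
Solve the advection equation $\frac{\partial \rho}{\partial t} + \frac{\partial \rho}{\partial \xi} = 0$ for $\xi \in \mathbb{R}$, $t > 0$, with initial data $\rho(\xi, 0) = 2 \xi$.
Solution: By method of characteristics (waves move right with speed 1):
Along characteristics $\xi - t =$ const, $\rho$ is constant, so $\rho(\xi,t) = f(\xi - t)$ with $f = \rho( \cdot , 0)$.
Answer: $\rho(\xi, t) = 2 \xi - 2 t$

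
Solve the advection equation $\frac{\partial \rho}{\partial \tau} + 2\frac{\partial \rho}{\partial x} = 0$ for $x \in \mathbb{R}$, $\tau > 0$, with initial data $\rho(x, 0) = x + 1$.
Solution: By method of characteristics (waves move right with speed 2):
Along characteristics $x - 2\tau =$ const, $\rho$ is constant, so $\rho(x,\tau) = f(x - 2\tau)$ with $f = \rho( \cdot , 0)$.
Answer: $\rho(x, \tau) = -2 \tau + x + 1$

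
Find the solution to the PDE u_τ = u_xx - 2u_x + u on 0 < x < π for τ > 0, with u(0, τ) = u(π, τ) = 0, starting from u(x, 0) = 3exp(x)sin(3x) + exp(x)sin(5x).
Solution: Substitute u = exp(x)w, i.e. w = exp(-x)u.
By the product rule, u_x = exp(x)(w_x + w), u_xx = exp(x)(w_xx + 2w_x + w), u_τ = exp(x)w_τ.
Substituting into the PDE and dividing by exp(x): w_τ = (w_xx + 2w_x + w) - 2(w_x + w) + w.
The lower-order terms cancel, leaving the standard heat equation w_τ = w_xx.
Initial data for w: w(x,0) = exp(-x)u(x,0) = 3sin(3x) + sin(5x). The boundary conditions carry over: w(0,τ) = w(π,τ) = 0.
Solve for w:
  Using separation of variables w = X(x)T(τ):
  Eigenfunctions: sin(nx), n = 1, 2, 3, ...
  General solution: w(x, τ) = Σ c_n sin(nx) exp(-n² τ)
  Matching w(x,0) = 3sin(3x) + sin(5x) term by term: c_3=3, c_5=1.
Hence w(x,τ) = 3exp(-9τ)sin(3x) + exp(-25τ)sin(5x).
Transform back: u(x,τ) = exp(x)w(x,τ).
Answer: u(x, τ) = 3exp(x)exp(-9τ)sin(3x) + exp(x)exp(-25τ)sin(5x)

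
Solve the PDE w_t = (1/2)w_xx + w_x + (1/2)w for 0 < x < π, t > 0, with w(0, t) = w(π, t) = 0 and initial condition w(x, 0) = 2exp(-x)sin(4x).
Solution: Substitute w = exp(-x)u.
Then w_x = exp(-x)(u_x - u), w_xx = exp(-x)(u_xx - 2u_x + u), w_t = exp(-x)u_t; substituting and dividing by exp(-x), the lower-order terms cancel: u_t = (1/2)u_xx (standard heat equation).
Data for u: u(x,0) = exp(x)w(x,0) = 2sin(4x). The boundary conditions carry over: u(0,t) = u(π,t) = 0.
Separating variables: u = Σ c_n exp(-n²t/2) sin(nx). From u(x,0) = 2sin(4x): c_4=2.
So u(x,t) = 2exp(-8t)sin(4x), and w(x,t) = exp(-x)u(x,t).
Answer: w(x, t) = 2exp(-8t)exp(-x)sin(4x)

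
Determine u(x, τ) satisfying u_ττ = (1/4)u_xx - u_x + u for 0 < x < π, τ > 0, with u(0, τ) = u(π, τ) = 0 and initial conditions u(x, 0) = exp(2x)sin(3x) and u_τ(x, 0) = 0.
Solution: Substitute u = exp(2x)w, i.e. w = exp(-2x)u.
By the product rule, u_x = exp(2x)(w_x + 2w), u_xx = exp(2x)(w_xx + 4w_x + 4w), u_ττ = exp(2x)w_ττ.
Substituting into the PDE and dividing by exp(2x): w_ττ = (1/4)(w_xx + 4w_x + 4w) - (w_x + 2w) + w.
The lower-order terms cancel, leaving the standard wave equation w_ττ = (1/4)w_xx.
Initial data for w: w(x,0) = exp(-2x)u(x,0) = sin(3x); w_τ(x,0) = exp(-2x)u_τ(x,0) = 0. The boundary conditions carry over: w(0,τ) = w(π,τ) = 0.
Solve for w:
  Using separation of variables w = X(x)T(τ):
  Eigenfunctions: sin(nx), n = 1, 2, 3, ...
  General solution: w(x, τ) = Σ [A_n cos(n τ/2) + B_n sin(n τ/2)] sin(nx)
  From w(x,0) = sin(3x): A_3=1. From w_τ(x,0) = 0: all B_n = 0.
Hence w(x,τ) = sin(3x)cos(3τ/2).
Transform back: u(x,τ) = exp(2x)w(x,τ).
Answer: u(x, τ) = exp(2x)sin(3x)cos(3τ/2)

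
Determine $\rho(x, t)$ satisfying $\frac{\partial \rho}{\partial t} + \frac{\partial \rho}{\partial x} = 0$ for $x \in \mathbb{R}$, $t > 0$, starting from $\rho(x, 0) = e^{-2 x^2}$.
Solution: By method of characteristics (waves move right with speed 1):
Along characteristics $x - t =$ const, $\rho$ is constant, so $\rho(x,t) = f(x - t)$ with $f = \rho( \cdot , 0)$.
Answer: $\rho(x, t) = e^{-2 (-t + x)^2}$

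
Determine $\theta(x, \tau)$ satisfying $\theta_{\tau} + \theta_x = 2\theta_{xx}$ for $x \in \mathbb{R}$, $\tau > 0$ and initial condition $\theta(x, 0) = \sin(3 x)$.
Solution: Change to a moving frame: let $\eta = x - \tau$, $\sigma = \tau$ and write $\theta(x,\tau) = u(\eta,\sigma)$.
By the chain rule $\theta_{\tau} = u_{\sigma} - u_{\eta}$, $\theta_x = u_{\eta}$, $\theta_{xx} = u_{\eta\eta}$.
Then $\theta_{\tau} + \theta_x = u_{\sigma}$: the advection term cancels and the PDE becomes the heat equation $u_{\sigma} = 2u_{\eta\eta}$ on $\eta \in \mathbb{R}$.
Initial data: $u(\eta,0) = \theta(\eta,0) = \sin(3 \eta)$.
On $\eta \in \mathbb{R}$ each mode satisfies $(\sin(n\eta))'' = -n^2 \sin(n\eta)$, so $e^{-2n^2\sigma} \sin(n\eta)$ solves the heat equation; by superposition $u(\eta,\sigma) = \sum c_n e^{-2n^2\sigma} \sin(n\eta)$.
Reading off the coefficients: $c_3=1$, so $u(\eta,\sigma) = e^{-18 \sigma} \sin(3 \eta)$.
Substituting back $\eta = x - \tau$, $\sigma = \tau$: $\theta(x,\tau) = u(x - \tau, \tau)$.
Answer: $\theta(x, \tau) = - e^{-18 \tau} \sin(3 \tau - 3 x)$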